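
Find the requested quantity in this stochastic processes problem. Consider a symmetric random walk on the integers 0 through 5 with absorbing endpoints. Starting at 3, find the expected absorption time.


For symmetric RW on 0,...,N with absorbing barriers, E(i) = i*(N-i)
E(3) = 3 * 2 = 6

6


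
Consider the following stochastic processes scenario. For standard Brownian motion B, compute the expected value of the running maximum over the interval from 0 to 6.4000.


E(max B(s)) = sqrt(2t/pi)
= sqrt(2*6.4000/pi)
= sqrt(4.0744)
= 2.0185

2.0185


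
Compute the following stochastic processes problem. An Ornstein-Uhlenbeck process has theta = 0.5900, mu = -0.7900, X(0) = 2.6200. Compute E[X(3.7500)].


E[X(t)] = mu + (X(0) - mu)*exp(-theta*t)
= -0.7900 + (2.6200 - -0.7900)*exp(-0.5900*3.7500)
= -0.7900 + 3.4100 * 0.1094
= -0.4169

-0.4169


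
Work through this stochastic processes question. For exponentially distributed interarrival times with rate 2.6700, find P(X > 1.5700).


P(X > t) = exp(-lambda * t)
= exp(-2.6700 * 1.5700)
= exp(-4.1919) = 0.0151

0.0151


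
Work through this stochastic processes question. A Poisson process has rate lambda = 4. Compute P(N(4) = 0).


P(N(t)=k) = (lambda*t)^k * exp(-lambda*t) / k!
lambda*t = 16
= 16^0 * exp(-16) / 0!
= 1 * 1.1254e-07 / 1
= 1.1254e-07

1.1254e-07


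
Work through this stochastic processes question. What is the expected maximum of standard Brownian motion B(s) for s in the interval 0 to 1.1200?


E(max B(s)) = sqrt(2t/pi)
= sqrt(2*1.1200/pi)
= sqrt(0.7130)
= 0.8444

0.8444


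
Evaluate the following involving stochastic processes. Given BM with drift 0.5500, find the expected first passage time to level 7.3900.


Expected first passage time = a/mu
= 7.3900/0.5500
= 13.4364

13.4364


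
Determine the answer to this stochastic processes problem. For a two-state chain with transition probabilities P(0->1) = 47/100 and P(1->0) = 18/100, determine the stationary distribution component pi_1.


Stationary distribution: pi_0 = p10/(p01+p10), pi_1 = p01/(p01+p10)
p01 = 0.4700, p10 = 0.1800
pi_1 = 0.7231

0.7231


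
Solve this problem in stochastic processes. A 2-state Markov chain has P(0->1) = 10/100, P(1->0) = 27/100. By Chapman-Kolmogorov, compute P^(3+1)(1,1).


P^4 = P^3 * P^1
Computing via matrix multiplication of the transition matrix.
Entry (1,1) of P^4 = 0.3852

0.3852


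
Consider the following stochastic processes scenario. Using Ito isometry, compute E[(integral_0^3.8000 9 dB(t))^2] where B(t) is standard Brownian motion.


By Ito isometry: E[(int f dB)^2] = int f^2 dt
= 9^2 * 3.8000
= 81 * 3.8000 = 307.8000

307.8000


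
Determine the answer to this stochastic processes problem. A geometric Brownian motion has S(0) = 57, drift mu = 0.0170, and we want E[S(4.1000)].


E[S(t)] = S(0) * exp(mu * t)
= 57 * exp(0.0170 * 4.1000)
= 57 * 1.0722
= 61.1146

61.1146


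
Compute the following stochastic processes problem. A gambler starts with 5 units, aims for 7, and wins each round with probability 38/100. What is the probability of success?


Gambler's ruin formula:
r = q/p = 0.6200/0.3800 = 1.6316
P(win) = (1 - r^i)/(1 - r^N)
= (1 - 1.6316^5)/(1 - 1.6316^7)
= 0.3547

0.3547


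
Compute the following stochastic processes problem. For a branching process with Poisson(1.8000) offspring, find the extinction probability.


Since mu = 1.8000 > 1, extinction prob q < 1.
Solve s = exp(mu*(s-1)) iteratively.
q = 0.2676

0.2676


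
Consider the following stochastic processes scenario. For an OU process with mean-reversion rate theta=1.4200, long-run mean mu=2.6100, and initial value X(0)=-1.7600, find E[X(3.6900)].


E[X(t)] = mu + (X(0) - mu)*exp(-theta*t)
= 2.6100 + (-1.7600 - 2.6100)*exp(-1.4200*3.6900)
= 2.6100 + -4.3700 * 0.0053
= 2.5868

2.5868


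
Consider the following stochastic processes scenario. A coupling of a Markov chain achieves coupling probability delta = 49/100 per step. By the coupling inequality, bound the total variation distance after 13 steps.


TV distance bound <= (1-delta)^n
= (1 - 0.4900)^13
= 0.5100^13
= 1.5791e-04

1.5791e-04


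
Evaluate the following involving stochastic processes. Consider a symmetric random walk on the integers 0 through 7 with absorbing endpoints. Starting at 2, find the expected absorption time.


For symmetric RW on 0,...,N with absorbing barriers, E(i) = i*(N-i)
E(2) = 2 * 5 = 10

10


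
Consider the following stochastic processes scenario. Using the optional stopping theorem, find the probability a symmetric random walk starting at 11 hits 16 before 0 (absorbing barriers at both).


By optional stopping theorem: E(M at tau) = M(0) = 11
P(hit 16)*16 + P(hit 0)*0 = 11
P(hit 16) = (11 - 0)/(16 - 0) = 11/16 = 0.6875

0.6875


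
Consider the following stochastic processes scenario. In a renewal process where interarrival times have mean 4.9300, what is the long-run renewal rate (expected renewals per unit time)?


Long-run renewal rate = 1/E(X)
= 1/4.9300
= 0.2028

0.2028


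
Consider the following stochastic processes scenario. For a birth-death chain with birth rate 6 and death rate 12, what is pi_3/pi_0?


For birth-death process, pi_n/pi_0 = (lambda/mu)^n
= (6/12)^3
= 0.1250

0.1250


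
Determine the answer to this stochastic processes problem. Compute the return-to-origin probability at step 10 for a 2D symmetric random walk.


P = C(10,5)^2 / 4^10
= 252^2 / 1048576
= 63504 / 1048576
= 0.0606

0.0606


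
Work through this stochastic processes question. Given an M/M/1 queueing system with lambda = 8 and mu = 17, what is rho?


rho = lambda/mu
= 8/17
= 0.4706

0.4706


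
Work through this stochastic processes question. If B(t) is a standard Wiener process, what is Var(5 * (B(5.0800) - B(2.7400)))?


Var(alpha*(B(t)-B(s))) = alpha^2 * (t-s)
= 5^2 * (5.0800 - 2.7400)
= 25 * 2.3400
= 58.5000

58.5000


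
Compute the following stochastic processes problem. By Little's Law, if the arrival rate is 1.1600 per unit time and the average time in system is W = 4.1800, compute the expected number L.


Little's Law: L = lambda * W
= 1.1600 * 4.1800
= 4.8488

4.8488


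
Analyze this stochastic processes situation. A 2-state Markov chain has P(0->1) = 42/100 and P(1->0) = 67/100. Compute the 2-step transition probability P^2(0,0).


Computing P^2 by matrix multiplication.
P = [[0.5800, 0.4200], [0.6700, 0.3300]]
After raising P to the power 2:
P^2(0,0) = 0.6178

0.6178


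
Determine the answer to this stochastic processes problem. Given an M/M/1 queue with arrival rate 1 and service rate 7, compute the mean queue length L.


rho = 1/7 = 0.1429
L = rho/(1-rho)
= 0.1429/0.8571
= 0.1667

0.1667


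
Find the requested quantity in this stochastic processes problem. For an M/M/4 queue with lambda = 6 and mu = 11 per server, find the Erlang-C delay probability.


a = lambda/mu = 0.5455
rho = a/c = 0.1364
Erlang-C formula applied:
C(c,a) = 0.0025

0.0025


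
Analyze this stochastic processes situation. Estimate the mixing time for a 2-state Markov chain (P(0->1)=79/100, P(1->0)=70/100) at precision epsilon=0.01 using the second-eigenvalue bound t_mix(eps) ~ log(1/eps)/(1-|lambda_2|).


lambda_2 = |1 - p01 - p10| = |1 - 0.7900 - 0.7000| = 0.4900
t_mix ~ log(1/eps)/(1 - |lambda_2|)
= log(100)/(1 - 0.4900) = 4.6052/0.5100
= 9.0297

9.0297


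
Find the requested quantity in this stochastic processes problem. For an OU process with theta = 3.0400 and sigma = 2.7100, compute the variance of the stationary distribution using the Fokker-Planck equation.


Stationary variance = sigma^2 / (2*theta)
= 2.7100^2 / (2*3.0400)
= 7.3441 / 6.0800
= 1.2079

1.2079


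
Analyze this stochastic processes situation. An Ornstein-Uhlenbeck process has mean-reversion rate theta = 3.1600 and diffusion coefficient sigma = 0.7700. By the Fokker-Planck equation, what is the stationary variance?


Stationary variance = sigma^2 / (2*theta)
= 0.7700^2 / (2*3.1600)
= 0.5929 / 6.3200
= 0.0938

0.0938


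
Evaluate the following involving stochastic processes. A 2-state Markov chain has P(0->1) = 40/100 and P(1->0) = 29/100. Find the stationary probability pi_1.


Stationary distribution: pi_0 = p10/(p01+p10), pi_1 = p01/(p01+p10)
p01 = 0.4000, p10 = 0.2900
pi_1 = 0.5797

0.5797


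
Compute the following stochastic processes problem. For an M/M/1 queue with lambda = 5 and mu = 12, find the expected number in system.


rho = 5/12 = 0.4167
L = rho/(1-rho)
= 0.4167/0.5833
= 0.7143

0.7143


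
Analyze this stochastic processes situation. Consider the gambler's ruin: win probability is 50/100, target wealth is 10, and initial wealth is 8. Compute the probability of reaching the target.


p = 1/2: P(win) = i/N = 8/10
= 0.8000

0.8000


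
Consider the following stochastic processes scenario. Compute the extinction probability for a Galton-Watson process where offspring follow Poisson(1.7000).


Since mu = 1.7000 > 1, extinction prob q < 1.
Solve s = exp(mu*(s-1)) iteratively.
q = 0.3088

0.3088


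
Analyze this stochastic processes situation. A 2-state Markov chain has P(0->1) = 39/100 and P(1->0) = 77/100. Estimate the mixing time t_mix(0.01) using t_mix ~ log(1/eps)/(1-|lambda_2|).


lambda_2 = |1 - p01 - p10| = |1 - 0.3900 - 0.7700| = 0.1600
t_mix ~ log(1/eps)/(1 - |lambda_2|)
= log(100)/(1 - 0.1600) = 4.6052/0.8400
= 5.4823

5.4823


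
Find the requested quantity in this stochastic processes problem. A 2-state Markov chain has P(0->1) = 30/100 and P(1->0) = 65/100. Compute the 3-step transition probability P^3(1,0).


Computing P^3 by matrix multiplication.
P = [[0.7000, 0.3000], [0.6500, 0.3500]]
After raising P to the power 3:
P^3(1,0) = 0.6841

0.6841


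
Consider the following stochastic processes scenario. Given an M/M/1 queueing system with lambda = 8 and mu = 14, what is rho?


rho = lambda/mu
= 8/14
= 0.5714

0.5714


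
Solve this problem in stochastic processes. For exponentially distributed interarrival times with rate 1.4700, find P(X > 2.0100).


P(X > t) = exp(-lambda * t)
= exp(-1.4700 * 2.0100)
= exp(-2.9547) = 0.0521

0.0521


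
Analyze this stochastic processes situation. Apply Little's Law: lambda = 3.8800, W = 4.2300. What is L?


Little's Law: L = lambda * W
= 3.8800 * 4.2300
= 16.4124

16.4124


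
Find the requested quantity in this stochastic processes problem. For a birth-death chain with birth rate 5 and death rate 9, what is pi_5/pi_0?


For birth-death process, pi_n/pi_0 = (lambda/mu)^n
= (5/9)^5
= 0.0529

0.0529


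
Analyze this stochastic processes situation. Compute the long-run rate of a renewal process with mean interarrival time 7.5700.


Long-run renewal rate = 1/E(X)
= 1/7.5700
= 0.1321

0.1321


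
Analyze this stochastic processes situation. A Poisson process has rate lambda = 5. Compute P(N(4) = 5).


P(N(t)=k) = (lambda*t)^k * exp(-lambda*t) / k!
lambda*t = 20
= 20^5 * exp(-20) / 5!
= 3200000 * 2.0612e-09 / 120
= 5.4964e-05

5.4964e-05


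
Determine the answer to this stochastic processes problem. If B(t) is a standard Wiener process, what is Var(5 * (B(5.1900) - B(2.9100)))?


Var(alpha*(B(t)-B(s))) = alpha^2 * (t-s)
= 5^2 * (5.1900 - 2.9100)
= 25 * 2.2800
= 57.0000

57.0000


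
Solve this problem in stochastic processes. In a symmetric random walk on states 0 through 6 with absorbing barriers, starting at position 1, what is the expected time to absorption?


For symmetric RW on 0,...,N with absorbing barriers, E(i) = i*(N-i)
E(1) = 1 * 5 = 5

5


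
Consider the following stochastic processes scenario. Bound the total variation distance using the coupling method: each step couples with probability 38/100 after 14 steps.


TV distance bound <= (1-delta)^n
= (1 - 0.3800)^14
= 0.6200^14
= 0.0012

0.0012


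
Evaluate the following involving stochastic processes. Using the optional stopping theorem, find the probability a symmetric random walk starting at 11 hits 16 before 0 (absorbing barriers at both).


By optional stopping theorem: E(M at tau) = M(0) = 11
P(hit 16)*16 + P(hit 0)*0 = 11
P(hit 16) = (11 - 0)/(16 - 0) = 11/16 = 0.6875

0.6875


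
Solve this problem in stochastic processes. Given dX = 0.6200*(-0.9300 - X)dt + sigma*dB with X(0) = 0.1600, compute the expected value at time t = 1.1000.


E[X(t)] = mu + (X(0) - mu)*exp(-theta*t)
= -0.9300 + (0.1600 - -0.9300)*exp(-0.6200*1.1000)
= -0.9300 + 1.0900 * 0.5056
= -0.3789

-0.3789


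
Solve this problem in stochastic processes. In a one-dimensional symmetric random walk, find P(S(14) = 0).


P(S(14) = 0) = C(14,7) / 4^7
= 3432 / 16384
= 0.2095

0.2095


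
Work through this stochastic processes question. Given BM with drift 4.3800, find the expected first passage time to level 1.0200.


Expected first passage time = a/mu
= 1.0200/4.3800
= 0.2329

0.2329


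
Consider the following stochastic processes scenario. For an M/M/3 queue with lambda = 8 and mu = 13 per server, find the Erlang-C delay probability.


a = lambda/mu = 0.6154
rho = a/c = 0.2051
Erlang-C formula applied:
C(c,a) = 0.0264

0.0264


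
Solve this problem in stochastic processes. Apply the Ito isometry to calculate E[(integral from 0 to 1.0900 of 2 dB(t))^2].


By Ito isometry: E[(int f dB)^2] = int f^2 dt
= 2^2 * 1.0900
= 4 * 1.0900 = 4.3600

4.3600


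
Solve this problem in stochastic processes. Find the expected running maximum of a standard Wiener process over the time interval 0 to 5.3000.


E(max B(s)) = sqrt(2t/pi)
= sqrt(2*5.3000/pi)
= sqrt(3.3741)
= 1.8369

1.8369


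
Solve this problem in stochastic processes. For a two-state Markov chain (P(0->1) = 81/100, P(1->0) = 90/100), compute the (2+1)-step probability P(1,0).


P^3 = P^2 * P^1
Computing via matrix multiplication of the transition matrix.
Entry (1,0) of P^3 = 0.7147

0.7147


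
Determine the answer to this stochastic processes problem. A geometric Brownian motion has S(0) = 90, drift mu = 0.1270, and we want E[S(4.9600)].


E[S(t)] = S(0) * exp(mu * t)
= 90 * exp(0.1270 * 4.9600)
= 90 * 1.8775
= 168.9714

168.9714


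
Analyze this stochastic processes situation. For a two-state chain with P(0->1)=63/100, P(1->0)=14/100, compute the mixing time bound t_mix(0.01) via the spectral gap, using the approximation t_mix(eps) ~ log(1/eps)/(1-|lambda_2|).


lambda_2 = |1 - p01 - p10| = |1 - 0.6300 - 0.1400| = 0.2300
t_mix ~ log(1/eps)/(1 - |lambda_2|)
= log(100)/(1 - 0.2300) = 4.6052/0.7700
= 5.9807

5.9807


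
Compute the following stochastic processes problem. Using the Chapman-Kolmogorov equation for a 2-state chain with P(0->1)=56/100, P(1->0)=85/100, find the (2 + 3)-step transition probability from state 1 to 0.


P^5 = P^2 * P^3
Computing via matrix multiplication of the transition matrix.
Entry (1,0) of P^5 = 0.6098

0.6098


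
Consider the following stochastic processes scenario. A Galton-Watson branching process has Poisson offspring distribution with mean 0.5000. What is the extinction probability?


Since mu = 0.5000 <= 1, extinction probability = 1.

1.0000


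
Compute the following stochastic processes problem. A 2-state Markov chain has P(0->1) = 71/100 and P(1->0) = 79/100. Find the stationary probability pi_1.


Stationary distribution: pi_0 = p10/(p01+p10), pi_1 = p01/(p01+p10)
p01 = 0.7100, p10 = 0.7900
pi_1 = 0.4733

0.4733


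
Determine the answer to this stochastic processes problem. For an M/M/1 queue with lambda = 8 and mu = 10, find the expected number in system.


rho = 8/10 = 0.8000
L = rho/(1-rho)
= 0.8000/0.2000
= 4.0000

4.0000


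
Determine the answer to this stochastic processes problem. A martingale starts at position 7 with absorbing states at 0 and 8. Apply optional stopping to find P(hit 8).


By optional stopping theorem: E(M at tau) = M(0) = 7
P(hit 8)*8 + P(hit 0)*0 = 7
P(hit 8) = (7 - 0)/(8 - 0) = 7/8 = 0.8750

0.8750


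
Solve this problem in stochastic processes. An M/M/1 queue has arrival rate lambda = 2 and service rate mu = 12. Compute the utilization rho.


rho = lambda/mu
= 2/12
= 0.1667

0.1667


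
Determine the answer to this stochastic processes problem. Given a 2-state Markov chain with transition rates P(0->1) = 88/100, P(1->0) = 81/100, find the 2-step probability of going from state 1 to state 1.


Computing P^2 by matrix multiplication.
P = [[0.1200, 0.8800], [0.8100, 0.1900]]
After raising P to the power 2:
P^2(1,1) = 0.7489

0.7489


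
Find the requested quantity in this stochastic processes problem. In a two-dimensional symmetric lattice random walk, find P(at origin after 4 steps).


P = C(4,2)^2 / 4^4
= 6^2 / 256
= 36 / 256
= 0.1406

0.1406


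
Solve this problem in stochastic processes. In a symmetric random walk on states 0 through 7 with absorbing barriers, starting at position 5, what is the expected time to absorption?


For symmetric RW on 0,...,N with absorbing barriers, E(i) = i*(N-i)
E(5) = 5 * 2 = 10

10


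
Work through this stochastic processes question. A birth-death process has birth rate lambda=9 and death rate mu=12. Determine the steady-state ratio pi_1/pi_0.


For birth-death process, pi_n/pi_0 = (lambda/mu)^n
= (9/12)^1
= 0.7500

0.7500


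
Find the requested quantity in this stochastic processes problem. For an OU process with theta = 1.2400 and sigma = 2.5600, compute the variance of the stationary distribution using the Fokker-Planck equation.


Stationary variance = sigma^2 / (2*theta)
= 2.5600^2 / (2*1.2400)
= 6.5536 / 2.4800
= 2.6426

2.6426


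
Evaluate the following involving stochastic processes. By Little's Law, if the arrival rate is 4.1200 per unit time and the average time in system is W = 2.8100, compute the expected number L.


Little's Law: L = lambda * W
= 4.1200 * 2.8100
= 11.5772

11.5772


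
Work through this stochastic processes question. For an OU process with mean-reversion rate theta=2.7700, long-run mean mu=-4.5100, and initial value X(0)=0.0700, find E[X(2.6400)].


E[X(t)] = mu + (X(0) - mu)*exp(-theta*t)
= -4.5100 + (0.0700 - -4.5100)*exp(-2.7700*2.6400)
= -4.5100 + 4.5800 * 6.6695e-04
= -4.5069

-4.5069


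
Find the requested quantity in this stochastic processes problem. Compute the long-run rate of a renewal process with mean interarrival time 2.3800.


Long-run renewal rate = 1/E(X)
= 1/2.3800
= 0.4202

0.4202


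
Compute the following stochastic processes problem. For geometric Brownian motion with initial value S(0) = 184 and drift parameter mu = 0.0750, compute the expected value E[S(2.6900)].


E[S(t)] = S(0) * exp(mu * t)
= 184 * exp(0.0750 * 2.6900)
= 184 * 1.2235
= 225.1317

225.1317


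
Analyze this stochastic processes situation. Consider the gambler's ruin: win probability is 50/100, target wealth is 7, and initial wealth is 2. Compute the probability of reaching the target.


p = 1/2: P(win) = i/N = 2/7
= 0.2857

0.2857


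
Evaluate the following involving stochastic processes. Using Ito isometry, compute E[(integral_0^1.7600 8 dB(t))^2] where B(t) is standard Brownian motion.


By Ito isometry: E[(int f dB)^2] = int f^2 dt
= 8^2 * 1.7600
= 64 * 1.7600 = 112.6400

112.6400


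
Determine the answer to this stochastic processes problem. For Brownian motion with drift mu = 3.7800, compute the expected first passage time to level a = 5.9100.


Expected first passage time = a/mu
= 5.9100/3.7800
= 1.5635

1.5635


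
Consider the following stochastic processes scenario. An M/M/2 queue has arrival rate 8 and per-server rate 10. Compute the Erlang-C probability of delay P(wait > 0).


a = lambda/mu = 0.8000
rho = a/c = 0.4000
Erlang-C formula applied:
C(c,a) = 0.2286

0.2286


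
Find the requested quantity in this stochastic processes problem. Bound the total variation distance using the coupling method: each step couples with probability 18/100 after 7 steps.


TV distance bound <= (1-delta)^n
= (1 - 0.1800)^7
= 0.8200^7
= 0.2493

0.2493


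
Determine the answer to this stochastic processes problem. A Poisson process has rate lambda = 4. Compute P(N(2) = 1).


P(N(t)=k) = (lambda*t)^k * exp(-lambda*t) / k!
lambda*t = 8
= 8^1 * exp(-8) / 1!
= 8 * 3.3546e-04 / 1
= 0.0027

0.0027


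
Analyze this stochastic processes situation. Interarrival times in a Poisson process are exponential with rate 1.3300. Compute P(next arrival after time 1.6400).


P(X > t) = exp(-lambda * t)
= exp(-1.3300 * 1.6400)
= exp(-2.1812) = 0.1129

0.1129


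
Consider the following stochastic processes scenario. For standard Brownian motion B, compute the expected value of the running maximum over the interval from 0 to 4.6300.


E(max B(s)) = sqrt(2t/pi)
= sqrt(2*4.6300/pi)
= sqrt(2.9475)
= 1.7168

1.7168


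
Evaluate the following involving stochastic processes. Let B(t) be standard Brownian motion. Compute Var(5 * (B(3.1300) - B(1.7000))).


Var(alpha*(B(t)-B(s))) = alpha^2 * (t-s)
= 5^2 * (3.1300 - 1.7000)
= 25 * 1.4300
= 35.7500

35.7500


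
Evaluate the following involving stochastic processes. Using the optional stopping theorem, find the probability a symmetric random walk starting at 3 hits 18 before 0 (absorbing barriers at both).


By optional stopping theorem: E(M at tau) = M(0) = 3
P(hit 18)*18 + P(hit 0)*0 = 3
P(hit 18) = (3 - 0)/(18 - 0) = 1/6 = 0.1667

0.1667


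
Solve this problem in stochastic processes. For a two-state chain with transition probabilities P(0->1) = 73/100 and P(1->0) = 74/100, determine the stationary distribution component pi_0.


Stationary distribution: pi_0 = p10/(p01+p10), pi_1 = p01/(p01+p10)
p01 = 0.7300, p10 = 0.7400
pi_0 = 0.5034

0.5034


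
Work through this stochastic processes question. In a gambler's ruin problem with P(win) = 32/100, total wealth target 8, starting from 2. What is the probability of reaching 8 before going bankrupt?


Gambler's ruin formula:
r = q/p = 0.6800/0.3200 = 2.1250
P(win) = (1 - r^i)/(1 - r^N)
= (1 - 2.1250^2)/(1 - 2.1250^8)
= 0.0085

0.0085


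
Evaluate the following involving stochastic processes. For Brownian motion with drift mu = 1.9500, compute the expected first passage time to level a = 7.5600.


Expected first passage time = a/mu
= 7.5600/1.9500
= 3.8769

3.8769


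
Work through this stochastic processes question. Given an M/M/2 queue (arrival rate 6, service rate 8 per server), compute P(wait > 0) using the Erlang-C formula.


a = lambda/mu = 0.7500
rho = a/c = 0.3750
Erlang-C formula applied:
C(c,a) = 0.2045

0.2045


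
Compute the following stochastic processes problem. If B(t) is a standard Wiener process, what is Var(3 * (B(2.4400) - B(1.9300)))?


Var(alpha*(B(t)-B(s))) = alpha^2 * (t-s)
= 3^2 * (2.4400 - 1.9300)
= 9 * 0.5100
= 4.5900

4.5900


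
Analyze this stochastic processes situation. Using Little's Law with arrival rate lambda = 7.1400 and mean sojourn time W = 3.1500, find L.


Little's Law: L = lambda * W
= 7.1400 * 3.1500
= 22.4910

22.4910


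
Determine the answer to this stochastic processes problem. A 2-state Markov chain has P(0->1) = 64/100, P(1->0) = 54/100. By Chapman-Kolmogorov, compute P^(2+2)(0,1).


P^4 = P^2 * P^2
Computing via matrix multiplication of the transition matrix.
Entry (0,1) of P^4 = 0.5418

0.5418


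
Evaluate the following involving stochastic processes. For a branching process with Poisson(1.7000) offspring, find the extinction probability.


Since mu = 1.7000 > 1, extinction prob q < 1.
Solve s = exp(mu*(s-1)) iteratively.
q = 0.3088

0.3088


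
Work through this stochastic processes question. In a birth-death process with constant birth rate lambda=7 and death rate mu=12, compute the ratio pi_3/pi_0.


For birth-death process, pi_n/pi_0 = (lambda/mu)^n
= (7/12)^3
= 0.1985

0.1985


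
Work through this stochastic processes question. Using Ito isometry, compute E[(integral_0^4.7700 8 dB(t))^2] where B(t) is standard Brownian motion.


By Ito isometry: E[(int f dB)^2] = int f^2 dt
= 8^2 * 4.7700
= 64 * 4.7700 = 305.2800

305.2800


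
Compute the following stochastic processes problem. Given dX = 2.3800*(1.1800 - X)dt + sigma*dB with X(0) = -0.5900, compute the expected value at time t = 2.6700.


E[X(t)] = mu + (X(0) - mu)*exp(-theta*t)
= 1.1800 + (-0.5900 - 1.1800)*exp(-2.3800*2.6700)
= 1.1800 + -1.7700 * 0.0017
= 1.1769

1.1769


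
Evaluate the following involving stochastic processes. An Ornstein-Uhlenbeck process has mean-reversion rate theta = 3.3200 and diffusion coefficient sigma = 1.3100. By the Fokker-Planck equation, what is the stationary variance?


Stationary variance = sigma^2 / (2*theta)
= 1.3100^2 / (2*3.3200)
= 1.7161 / 6.6400
= 0.2584

0.2584


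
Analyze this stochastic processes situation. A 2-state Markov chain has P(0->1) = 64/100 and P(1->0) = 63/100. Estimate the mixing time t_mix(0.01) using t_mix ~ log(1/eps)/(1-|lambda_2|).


lambda_2 = |1 - p01 - p10| = |1 - 0.6400 - 0.6300| = 0.2700
t_mix ~ log(1/eps)/(1 - |lambda_2|)
= log(100)/(1 - 0.2700) = 4.6052/0.7300
= 6.3085

6.3085


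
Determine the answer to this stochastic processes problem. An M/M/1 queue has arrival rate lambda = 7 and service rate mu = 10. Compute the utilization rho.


rho = lambda/mu
= 7/10
= 0.7000

0.7000


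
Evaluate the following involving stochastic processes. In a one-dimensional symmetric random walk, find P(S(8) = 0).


P(S(8) = 0) = C(8,4) / 4^4
= 70 / 256
= 0.2734

0.2734


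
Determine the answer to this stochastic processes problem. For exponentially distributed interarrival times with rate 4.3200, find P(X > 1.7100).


P(X > t) = exp(-lambda * t)
= exp(-4.3200 * 1.7100)
= exp(-7.3872) = 6.1913e-04

6.1913e-04


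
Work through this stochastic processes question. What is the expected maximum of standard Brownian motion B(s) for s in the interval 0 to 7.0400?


E(max B(s)) = sqrt(2t/pi)
= sqrt(2*7.0400/pi)
= sqrt(4.4818)
= 2.1170

2.1170


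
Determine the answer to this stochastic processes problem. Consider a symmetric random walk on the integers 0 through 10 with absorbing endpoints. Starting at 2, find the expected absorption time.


For symmetric RW on 0,...,N with absorbing barriers, E(i) = i*(N-i)
E(2) = 2 * 8 = 16

16


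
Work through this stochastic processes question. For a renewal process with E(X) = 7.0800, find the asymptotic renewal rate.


Long-run renewal rate = 1/E(X)
= 1/7.0800
= 0.1412

0.1412


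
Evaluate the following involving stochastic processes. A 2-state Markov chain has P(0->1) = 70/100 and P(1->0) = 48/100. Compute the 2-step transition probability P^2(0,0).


Computing P^2 by matrix multiplication.
P = [[0.3000, 0.7000], [0.4800, 0.5200]]
After raising P to the power 2:
P^2(0,0) = 0.4260

0.4260


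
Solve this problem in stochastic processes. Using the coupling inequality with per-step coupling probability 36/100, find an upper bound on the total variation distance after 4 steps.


TV distance bound <= (1-delta)^n
= (1 - 0.3600)^4
= 0.6400^4
= 0.1678

0.1678


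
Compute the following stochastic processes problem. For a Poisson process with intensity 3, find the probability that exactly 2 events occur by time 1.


P(N(t)=k) = (lambda*t)^k * exp(-lambda*t) / k!
lambda*t = 3
= 3^2 * exp(-3) / 2!
= 9 * 0.0498 / 2
= 0.2240

0.2240


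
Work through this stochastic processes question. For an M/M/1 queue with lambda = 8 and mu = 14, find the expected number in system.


rho = 8/14 = 0.5714
L = rho/(1-rho)
= 0.5714/0.4286
= 1.3333

1.3333


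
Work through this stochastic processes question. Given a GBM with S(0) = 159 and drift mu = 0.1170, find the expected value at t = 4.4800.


E[S(t)] = S(0) * exp(mu * t)
= 159 * exp(0.1170 * 4.4800)
= 159 * 1.6890
= 268.5573

268.5573


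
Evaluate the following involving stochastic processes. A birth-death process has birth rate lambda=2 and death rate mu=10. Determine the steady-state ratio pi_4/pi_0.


For birth-death process, pi_n/pi_0 = (lambda/mu)^n
= (2/10)^4
= 0.0016

0.0016


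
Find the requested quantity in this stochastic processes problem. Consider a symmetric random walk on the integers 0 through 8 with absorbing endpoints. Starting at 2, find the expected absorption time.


For symmetric RW on 0,...,N with absorbing barriers, E(i) = i*(N-i)
E(2) = 2 * 6 = 12

12


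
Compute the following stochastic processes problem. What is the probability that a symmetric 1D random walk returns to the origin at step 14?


P(S(14) = 0) = C(14,7) / 4^7
= 3432 / 16384
= 0.2095

0.2095


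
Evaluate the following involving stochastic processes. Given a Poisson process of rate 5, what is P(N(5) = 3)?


P(N(t)=k) = (lambda*t)^k * exp(-lambda*t) / k!
lambda*t = 25
= 25^3 * exp(-25) / 3!
= 15625 * 1.3888e-11 / 6
= 3.6167e-08

3.6167e-08


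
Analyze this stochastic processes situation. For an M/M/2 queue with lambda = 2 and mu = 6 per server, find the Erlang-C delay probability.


a = lambda/mu = 0.3333
rho = a/c = 0.1667
Erlang-C formula applied:
C(c,a) = 0.0476

0.0476


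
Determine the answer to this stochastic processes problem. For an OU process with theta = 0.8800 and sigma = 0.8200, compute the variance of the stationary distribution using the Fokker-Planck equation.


Stationary variance = sigma^2 / (2*theta)
= 0.8200^2 / (2*0.8800)
= 0.6724 / 1.7600
= 0.3820

0.3820


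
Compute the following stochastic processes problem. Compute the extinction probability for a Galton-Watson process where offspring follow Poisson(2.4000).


Since mu = 2.4000 > 1, extinction prob q < 1.
Solve s = exp(mu*(s-1)) iteratively.
q = 0.1214

0.1214


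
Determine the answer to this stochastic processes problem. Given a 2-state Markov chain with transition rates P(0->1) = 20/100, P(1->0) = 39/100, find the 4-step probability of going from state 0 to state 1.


Computing P^4 by matrix multiplication.
P = [[0.8000, 0.2000], [0.3900, 0.6100]]
After raising P to the power 4:
P^4(0,1) = 0.3294

0.3294


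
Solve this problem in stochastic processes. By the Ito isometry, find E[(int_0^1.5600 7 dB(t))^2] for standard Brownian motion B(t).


By Ito isometry: E[(int f dB)^2] = int f^2 dt
= 7^2 * 1.5600
= 49 * 1.5600 = 76.4400

76.4400


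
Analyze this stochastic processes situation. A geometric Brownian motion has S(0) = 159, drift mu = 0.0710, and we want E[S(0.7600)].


E[S(t)] = S(0) * exp(mu * t)
= 159 * exp(0.0710 * 0.7600)
= 159 * 1.0554
= 167.8153

167.8153


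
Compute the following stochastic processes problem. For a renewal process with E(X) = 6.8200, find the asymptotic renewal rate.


Long-run renewal rate = 1/E(X)
= 1/6.8200
= 0.1466

0.1466


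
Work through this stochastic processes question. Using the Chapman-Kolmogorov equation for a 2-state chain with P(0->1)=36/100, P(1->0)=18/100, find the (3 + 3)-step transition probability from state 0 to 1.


P^6 = P^3 * P^3
Computing via matrix multiplication of the transition matrix.
Entry (0,1) of P^6 = 0.6604

0.6604


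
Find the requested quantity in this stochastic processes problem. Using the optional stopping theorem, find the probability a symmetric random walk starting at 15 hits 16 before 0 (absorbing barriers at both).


By optional stopping theorem: E(M at tau) = M(0) = 15
P(hit 16)*16 + P(hit 0)*0 = 15
P(hit 16) = (15 - 0)/(16 - 0) = 15/16 = 0.9375

0.9375


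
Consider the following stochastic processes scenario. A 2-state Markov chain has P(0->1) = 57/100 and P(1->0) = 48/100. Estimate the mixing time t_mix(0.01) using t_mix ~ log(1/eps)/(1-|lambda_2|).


lambda_2 = |1 - p01 - p10| = |1 - 0.5700 - 0.4800| = 0.0500
t_mix ~ log(1/eps)/(1 - |lambda_2|)
= log(100)/(1 - 0.0500) = 4.6052/0.9500
= 4.8475

4.8475


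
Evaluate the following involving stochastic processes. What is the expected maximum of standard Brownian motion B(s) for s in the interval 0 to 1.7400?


E(max B(s)) = sqrt(2t/pi)
= sqrt(2*1.7400/pi)
= sqrt(1.1077)
= 1.0525

1.0525


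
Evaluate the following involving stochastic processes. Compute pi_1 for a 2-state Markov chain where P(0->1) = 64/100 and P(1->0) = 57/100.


Stationary distribution: pi_0 = p10/(p01+p10), pi_1 = p01/(p01+p10)
p01 = 0.6400, p10 = 0.5700
pi_1 = 0.5289

0.5289


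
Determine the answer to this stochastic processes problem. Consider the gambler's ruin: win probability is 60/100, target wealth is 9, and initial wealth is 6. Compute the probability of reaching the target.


Gambler's ruin formula:
r = q/p = 0.4000/0.6000 = 0.6667
P(win) = (1 - r^i)/(1 - r^N)
= (1 - 0.6667^6)/(1 - 0.6667^9)
= 0.9366

0.9366


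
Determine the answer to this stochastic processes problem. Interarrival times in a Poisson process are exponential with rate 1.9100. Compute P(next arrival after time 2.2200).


P(X > t) = exp(-lambda * t)
= exp(-1.9100 * 2.2200)
= exp(-4.2402) = 0.0144

0.0144


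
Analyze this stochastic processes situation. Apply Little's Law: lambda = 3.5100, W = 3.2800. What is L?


Little's Law: L = lambda * W
= 3.5100 * 3.2800
= 11.5128

11.5128


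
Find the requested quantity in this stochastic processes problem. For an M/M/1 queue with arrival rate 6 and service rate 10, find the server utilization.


rho = lambda/mu
= 6/10
= 0.6000

0.6000


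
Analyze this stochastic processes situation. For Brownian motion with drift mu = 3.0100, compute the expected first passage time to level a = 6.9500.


Expected first passage time = a/mu
= 6.9500/3.0100
= 2.3090

2.3090


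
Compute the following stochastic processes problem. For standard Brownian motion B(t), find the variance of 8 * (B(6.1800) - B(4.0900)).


Var(alpha*(B(t)-B(s))) = alpha^2 * (t-s)
= 8^2 * (6.1800 - 4.0900)
= 64 * 2.0900
= 133.7600

133.7600


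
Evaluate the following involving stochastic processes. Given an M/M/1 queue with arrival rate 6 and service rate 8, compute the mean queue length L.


rho = 6/8 = 0.7500
L = rho/(1-rho)
= 0.7500/0.2500
= 3.0000

3.0000


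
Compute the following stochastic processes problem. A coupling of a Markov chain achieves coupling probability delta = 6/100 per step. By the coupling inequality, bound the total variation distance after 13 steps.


TV distance bound <= (1-delta)^n
= (1 - 0.0600)^13
= 0.9400^13
= 0.4474

0.4474


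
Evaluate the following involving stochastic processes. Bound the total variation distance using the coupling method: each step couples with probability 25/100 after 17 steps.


TV distance bound <= (1-delta)^n
= (1 - 0.2500)^17
= 0.7500^17
= 0.0075

0.0075


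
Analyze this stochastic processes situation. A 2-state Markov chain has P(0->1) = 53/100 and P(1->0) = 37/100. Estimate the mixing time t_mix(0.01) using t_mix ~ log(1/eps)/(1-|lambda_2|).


lambda_2 = |1 - p01 - p10| = |1 - 0.5300 - 0.3700| = 0.1000
t_mix ~ log(1/eps)/(1 - |lambda_2|)
= log(100)/(1 - 0.1000) = 4.6052/0.9000
= 5.1169

5.1169


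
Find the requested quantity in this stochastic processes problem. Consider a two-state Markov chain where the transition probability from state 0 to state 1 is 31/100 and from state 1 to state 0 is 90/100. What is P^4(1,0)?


Computing P^4 by matrix multiplication.
P = [[0.6900, 0.3100], [0.9000, 0.1000]]
After raising P to the power 4:
P^4(1,0) = 0.7424

0.7424


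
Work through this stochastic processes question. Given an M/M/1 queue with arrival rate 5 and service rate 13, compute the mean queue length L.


rho = 5/13 = 0.3846
L = rho/(1-rho)
= 0.3846/0.6154
= 0.6250

0.6250


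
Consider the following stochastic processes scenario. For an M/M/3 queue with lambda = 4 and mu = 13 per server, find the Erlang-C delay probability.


a = lambda/mu = 0.3077
rho = a/c = 0.1026
Erlang-C formula applied:
C(c,a) = 0.0040

0.0040


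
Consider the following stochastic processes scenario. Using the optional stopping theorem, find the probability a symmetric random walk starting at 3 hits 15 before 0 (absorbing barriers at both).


By optional stopping theorem: E(M at tau) = M(0) = 3
P(hit 15)*15 + P(hit 0)*0 = 3
P(hit 15) = (3 - 0)/(15 - 0) = 1/5 = 0.2000

0.2000


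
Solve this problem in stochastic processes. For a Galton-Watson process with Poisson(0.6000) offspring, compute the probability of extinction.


Since mu = 0.6000 <= 1, extinction probability = 1.

1.0000


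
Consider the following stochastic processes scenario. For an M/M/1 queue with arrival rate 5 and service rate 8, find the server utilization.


rho = lambda/mu
= 5/8
= 0.6250

0.6250


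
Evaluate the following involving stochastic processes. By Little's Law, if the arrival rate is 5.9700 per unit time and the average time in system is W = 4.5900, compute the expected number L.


Little's Law: L = lambda * W
= 5.9700 * 4.5900
= 27.4023

27.4023


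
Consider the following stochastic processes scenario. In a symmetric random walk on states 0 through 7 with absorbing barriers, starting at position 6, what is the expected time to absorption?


For symmetric RW on 0,...,N with absorbing barriers, E(i) = i*(N-i)
E(6) = 6 * 1 = 6

6


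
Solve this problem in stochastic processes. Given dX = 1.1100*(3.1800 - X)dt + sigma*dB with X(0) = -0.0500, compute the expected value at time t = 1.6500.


E[X(t)] = mu + (X(0) - mu)*exp(-theta*t)
= 3.1800 + (-0.0500 - 3.1800)*exp(-1.1100*1.6500)
= 3.1800 + -3.2300 * 0.1602
= 2.6626

2.6626


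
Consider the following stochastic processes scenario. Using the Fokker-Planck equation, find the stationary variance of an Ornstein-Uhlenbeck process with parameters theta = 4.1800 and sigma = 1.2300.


Stationary variance = sigma^2 / (2*theta)
= 1.2300^2 / (2*4.1800)
= 1.5129 / 8.3600
= 0.1810

0.1810


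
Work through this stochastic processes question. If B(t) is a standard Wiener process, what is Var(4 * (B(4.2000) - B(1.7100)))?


Var(alpha*(B(t)-B(s))) = alpha^2 * (t-s)
= 4^2 * (4.2000 - 1.7100)
= 16 * 2.4900
= 39.8400

39.8400


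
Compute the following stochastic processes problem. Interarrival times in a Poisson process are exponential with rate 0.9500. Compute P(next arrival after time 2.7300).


P(X > t) = exp(-lambda * t)
= exp(-0.9500 * 2.7300)
= exp(-2.5935) = 0.0748

0.0748


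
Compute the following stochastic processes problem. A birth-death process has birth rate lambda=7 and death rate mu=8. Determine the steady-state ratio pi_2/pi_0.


For birth-death process, pi_n/pi_0 = (lambda/mu)^n
= (7/8)^2
= 0.7656

0.7656


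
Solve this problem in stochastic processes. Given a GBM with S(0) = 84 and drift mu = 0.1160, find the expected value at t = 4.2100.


E[S(t)] = S(0) * exp(mu * t)
= 84 * exp(0.1160 * 4.2100)
= 84 * 1.6296
= 136.8899

136.8899


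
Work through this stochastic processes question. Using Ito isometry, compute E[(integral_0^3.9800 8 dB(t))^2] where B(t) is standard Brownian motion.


By Ito isometry: E[(int f dB)^2] = int f^2 dt
= 8^2 * 3.9800
= 64 * 3.9800 = 254.7200

254.7200


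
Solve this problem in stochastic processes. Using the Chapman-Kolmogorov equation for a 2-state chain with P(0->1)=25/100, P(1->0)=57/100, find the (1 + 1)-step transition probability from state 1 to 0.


P^2 = P^1 * P^1
Computing via matrix multiplication of the transition matrix.
Entry (1,0) of P^2 = 0.6726

0.6726


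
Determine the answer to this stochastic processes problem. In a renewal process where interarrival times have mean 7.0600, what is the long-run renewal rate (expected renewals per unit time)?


Long-run renewal rate = 1/E(X)
= 1/7.0600
= 0.1416

0.1416


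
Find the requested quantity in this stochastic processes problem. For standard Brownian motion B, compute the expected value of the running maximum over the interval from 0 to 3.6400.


E(max B(s)) = sqrt(2t/pi)
= sqrt(2*3.6400/pi)
= sqrt(2.3173)
= 1.5223

1.5223
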